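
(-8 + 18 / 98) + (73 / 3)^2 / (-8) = -288697 / 3528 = -81.83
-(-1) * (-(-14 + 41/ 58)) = 771/ 58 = 13.29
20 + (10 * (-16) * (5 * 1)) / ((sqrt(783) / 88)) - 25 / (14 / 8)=40 / 7 - 70400 * sqrt(87) / 261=-2510.18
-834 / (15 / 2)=-556 / 5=-111.20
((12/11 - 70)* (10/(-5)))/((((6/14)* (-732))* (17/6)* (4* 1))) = -2653/68442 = -0.04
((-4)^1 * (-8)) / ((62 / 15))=240 / 31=7.74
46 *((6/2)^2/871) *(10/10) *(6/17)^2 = 14904/251719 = 0.06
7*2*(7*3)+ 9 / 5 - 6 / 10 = 1476 / 5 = 295.20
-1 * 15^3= -3375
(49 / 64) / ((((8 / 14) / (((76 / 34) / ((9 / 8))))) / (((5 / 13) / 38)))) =1715 / 63648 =0.03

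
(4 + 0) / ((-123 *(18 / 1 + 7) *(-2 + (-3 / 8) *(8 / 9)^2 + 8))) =-0.00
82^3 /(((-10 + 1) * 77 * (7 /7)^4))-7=-556219 /693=-802.62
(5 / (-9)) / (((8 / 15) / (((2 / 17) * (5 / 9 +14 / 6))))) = -325 / 918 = -0.35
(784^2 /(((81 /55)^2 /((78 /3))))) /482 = 24171347200 /1581201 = 15286.70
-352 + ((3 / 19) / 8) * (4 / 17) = -227389 / 646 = -352.00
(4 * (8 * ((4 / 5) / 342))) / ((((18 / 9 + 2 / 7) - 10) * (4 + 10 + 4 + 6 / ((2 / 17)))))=-224 / 1592865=-0.00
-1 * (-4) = 4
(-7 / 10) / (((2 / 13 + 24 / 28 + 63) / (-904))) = 287924 / 29125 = 9.89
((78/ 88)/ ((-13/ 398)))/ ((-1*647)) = 597/ 14234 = 0.04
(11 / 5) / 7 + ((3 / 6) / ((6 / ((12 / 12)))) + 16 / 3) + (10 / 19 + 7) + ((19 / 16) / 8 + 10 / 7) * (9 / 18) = 7173457 / 510720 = 14.05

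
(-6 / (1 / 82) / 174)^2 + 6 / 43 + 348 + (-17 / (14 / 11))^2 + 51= 4150334087 / 7087948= 585.55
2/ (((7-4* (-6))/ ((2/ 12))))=1/ 93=0.01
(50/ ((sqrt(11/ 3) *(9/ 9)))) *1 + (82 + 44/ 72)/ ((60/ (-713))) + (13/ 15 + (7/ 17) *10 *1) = -3586483/ 3672 + 50 *sqrt(33)/ 11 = -950.60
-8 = -8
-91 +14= -77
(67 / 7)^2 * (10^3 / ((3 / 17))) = 76313000 / 147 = 519136.05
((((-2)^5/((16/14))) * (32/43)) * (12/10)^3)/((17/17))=-36.01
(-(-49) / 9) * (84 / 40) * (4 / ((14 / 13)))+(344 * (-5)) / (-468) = 26993 / 585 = 46.14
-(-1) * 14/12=1.17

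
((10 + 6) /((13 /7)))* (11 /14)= 88 /13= 6.77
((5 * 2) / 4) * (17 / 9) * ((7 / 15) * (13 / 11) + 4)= 12767 / 594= 21.49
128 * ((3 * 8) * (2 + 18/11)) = 122880/11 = 11170.91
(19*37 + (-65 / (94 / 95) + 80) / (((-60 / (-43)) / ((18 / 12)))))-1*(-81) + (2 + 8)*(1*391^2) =1150266255 / 752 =1529609.38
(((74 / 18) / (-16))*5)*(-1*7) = 1295 / 144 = 8.99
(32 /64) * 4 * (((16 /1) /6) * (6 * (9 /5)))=288 /5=57.60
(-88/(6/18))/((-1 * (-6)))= -44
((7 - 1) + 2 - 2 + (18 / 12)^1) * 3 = 22.50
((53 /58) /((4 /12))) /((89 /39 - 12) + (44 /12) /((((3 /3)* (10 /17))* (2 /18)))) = 31005 /524581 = 0.06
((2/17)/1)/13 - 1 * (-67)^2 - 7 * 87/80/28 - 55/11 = -317834267/70720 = -4494.26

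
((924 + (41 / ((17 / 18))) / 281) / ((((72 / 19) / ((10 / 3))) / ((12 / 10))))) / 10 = 13979839 / 143310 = 97.55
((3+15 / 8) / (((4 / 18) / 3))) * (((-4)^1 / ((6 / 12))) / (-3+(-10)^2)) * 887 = -934011 / 194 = -4814.49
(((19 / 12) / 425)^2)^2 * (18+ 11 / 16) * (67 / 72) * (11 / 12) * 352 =315897191753 / 292256683200000000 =0.00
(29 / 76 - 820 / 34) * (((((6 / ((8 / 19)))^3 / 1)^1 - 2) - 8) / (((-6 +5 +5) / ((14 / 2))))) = -39617807957 / 330752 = -119781.01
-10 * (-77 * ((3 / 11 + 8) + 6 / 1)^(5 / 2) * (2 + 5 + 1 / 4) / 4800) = 5003747 * sqrt(1727) / 232320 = 895.07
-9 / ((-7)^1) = 9 / 7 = 1.29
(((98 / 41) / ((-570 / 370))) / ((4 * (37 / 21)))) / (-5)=343 / 7790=0.04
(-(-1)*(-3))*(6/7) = -18/7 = -2.57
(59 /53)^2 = 3481 /2809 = 1.24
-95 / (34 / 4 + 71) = -190 / 159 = -1.19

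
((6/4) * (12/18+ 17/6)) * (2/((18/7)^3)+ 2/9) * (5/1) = 34685/3888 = 8.92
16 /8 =2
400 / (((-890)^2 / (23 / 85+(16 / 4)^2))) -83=-55877123 / 673285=-82.99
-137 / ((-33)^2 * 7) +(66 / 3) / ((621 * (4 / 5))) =27679 / 1051974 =0.03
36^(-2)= 1 / 1296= 0.00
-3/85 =-0.04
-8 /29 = -0.28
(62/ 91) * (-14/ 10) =-62/ 65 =-0.95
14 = 14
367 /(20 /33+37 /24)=32296 /189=170.88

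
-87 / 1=-87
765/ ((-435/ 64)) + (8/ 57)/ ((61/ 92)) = -11327584/ 100833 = -112.34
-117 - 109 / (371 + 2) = -43750 / 373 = -117.29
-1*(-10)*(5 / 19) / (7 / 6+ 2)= 300 / 361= 0.83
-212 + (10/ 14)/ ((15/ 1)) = -4451/ 21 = -211.95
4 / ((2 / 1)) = 2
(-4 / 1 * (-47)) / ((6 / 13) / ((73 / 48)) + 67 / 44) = 7850128 / 76255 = 102.95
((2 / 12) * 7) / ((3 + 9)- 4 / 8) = 7 / 69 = 0.10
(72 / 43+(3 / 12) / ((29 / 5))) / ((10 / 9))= 77103 / 49880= 1.55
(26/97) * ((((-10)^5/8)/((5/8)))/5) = -104000/97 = -1072.16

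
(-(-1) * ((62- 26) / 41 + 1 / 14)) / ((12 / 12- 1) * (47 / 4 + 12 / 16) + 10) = 109 / 1148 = 0.09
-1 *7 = -7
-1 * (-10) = 10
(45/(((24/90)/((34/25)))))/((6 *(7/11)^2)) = 94.45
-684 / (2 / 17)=-5814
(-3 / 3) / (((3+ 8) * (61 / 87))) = -87 / 671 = -0.13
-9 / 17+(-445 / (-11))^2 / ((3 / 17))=57225958 / 6171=9273.37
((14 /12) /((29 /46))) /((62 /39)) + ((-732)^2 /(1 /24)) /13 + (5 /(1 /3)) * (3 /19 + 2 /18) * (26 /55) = 14497462049843 /14655498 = 989216.61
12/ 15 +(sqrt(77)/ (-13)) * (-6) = 4/ 5 +6 * sqrt(77)/ 13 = 4.85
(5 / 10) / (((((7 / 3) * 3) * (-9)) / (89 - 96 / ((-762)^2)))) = -615205 / 870966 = -0.71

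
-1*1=-1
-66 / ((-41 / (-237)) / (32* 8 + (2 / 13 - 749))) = 100218294 / 533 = 188026.82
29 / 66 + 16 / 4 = 293 / 66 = 4.44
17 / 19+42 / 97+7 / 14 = 1.83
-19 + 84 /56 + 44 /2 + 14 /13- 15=-245 /26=-9.42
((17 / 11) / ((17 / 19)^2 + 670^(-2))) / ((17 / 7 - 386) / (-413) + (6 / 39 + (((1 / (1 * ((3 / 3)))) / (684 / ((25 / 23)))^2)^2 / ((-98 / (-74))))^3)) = 57134257208289346614084858664914176344655662410474371288404485734400 / 32040288920652589276406873445123780375525978423405378504387196497677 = 1.78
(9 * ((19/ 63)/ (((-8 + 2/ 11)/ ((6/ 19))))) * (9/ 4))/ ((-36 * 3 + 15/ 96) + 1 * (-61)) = 792/ 542101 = 0.00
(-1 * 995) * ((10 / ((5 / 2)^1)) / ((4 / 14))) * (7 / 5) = -19502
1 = 1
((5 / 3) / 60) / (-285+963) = 1 / 24408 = 0.00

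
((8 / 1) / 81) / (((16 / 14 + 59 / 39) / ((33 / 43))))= 8008 / 280575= 0.03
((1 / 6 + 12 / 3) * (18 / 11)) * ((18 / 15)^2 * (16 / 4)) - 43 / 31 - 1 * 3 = 11896 / 341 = 34.89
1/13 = 0.08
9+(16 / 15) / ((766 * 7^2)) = 9.00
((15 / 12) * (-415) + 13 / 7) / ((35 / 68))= -246041 / 245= -1004.25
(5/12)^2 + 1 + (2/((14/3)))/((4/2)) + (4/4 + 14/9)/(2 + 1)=6773/3024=2.24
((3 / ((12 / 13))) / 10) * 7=91 / 40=2.28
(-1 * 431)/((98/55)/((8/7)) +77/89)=-177.79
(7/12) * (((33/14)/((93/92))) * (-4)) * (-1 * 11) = 59.85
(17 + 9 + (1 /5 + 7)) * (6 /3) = 332 /5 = 66.40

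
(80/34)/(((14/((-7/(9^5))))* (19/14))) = -280/19072827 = -0.00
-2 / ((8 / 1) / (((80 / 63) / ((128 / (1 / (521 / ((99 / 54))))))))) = -55 / 6302016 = -0.00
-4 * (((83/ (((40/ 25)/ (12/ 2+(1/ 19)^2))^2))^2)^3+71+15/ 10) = -10169726343617495112.93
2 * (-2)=-4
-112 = -112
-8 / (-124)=2 / 31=0.06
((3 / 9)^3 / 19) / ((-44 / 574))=-287 / 11286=-0.03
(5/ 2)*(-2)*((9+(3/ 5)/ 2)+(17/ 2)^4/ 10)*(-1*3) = 255027/ 32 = 7969.59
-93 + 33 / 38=-3501 / 38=-92.13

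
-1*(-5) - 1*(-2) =7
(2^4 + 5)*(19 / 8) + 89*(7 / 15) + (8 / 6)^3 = 101281 / 1080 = 93.78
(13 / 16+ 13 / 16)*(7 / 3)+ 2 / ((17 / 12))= 2123 / 408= 5.20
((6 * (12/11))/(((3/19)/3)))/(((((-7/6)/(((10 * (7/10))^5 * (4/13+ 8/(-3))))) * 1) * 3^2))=67151168/143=469588.59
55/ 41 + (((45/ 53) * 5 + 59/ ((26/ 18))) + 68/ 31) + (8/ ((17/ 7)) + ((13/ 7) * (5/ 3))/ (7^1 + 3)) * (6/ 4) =22522782967/ 416842244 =54.03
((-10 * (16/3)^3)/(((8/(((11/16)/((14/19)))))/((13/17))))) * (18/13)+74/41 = -2715662/14637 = -185.53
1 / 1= 1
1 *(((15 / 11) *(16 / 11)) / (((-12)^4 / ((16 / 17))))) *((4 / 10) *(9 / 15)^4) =6 / 1285625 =0.00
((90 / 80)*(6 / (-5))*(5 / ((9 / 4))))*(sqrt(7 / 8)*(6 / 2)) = -9*sqrt(14) / 4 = -8.42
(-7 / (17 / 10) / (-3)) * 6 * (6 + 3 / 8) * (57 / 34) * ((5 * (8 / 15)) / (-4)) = -1995 / 34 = -58.68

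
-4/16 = -1/4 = -0.25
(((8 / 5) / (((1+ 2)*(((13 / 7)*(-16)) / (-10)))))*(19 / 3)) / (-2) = -133 / 234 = -0.57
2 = 2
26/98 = 13/49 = 0.27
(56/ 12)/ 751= 14/ 2253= 0.01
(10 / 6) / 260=1 / 156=0.01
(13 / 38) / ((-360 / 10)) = -13 / 1368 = -0.01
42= 42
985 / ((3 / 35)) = 34475 / 3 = 11491.67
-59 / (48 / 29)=-1711 / 48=-35.65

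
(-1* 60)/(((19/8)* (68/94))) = -11280/323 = -34.92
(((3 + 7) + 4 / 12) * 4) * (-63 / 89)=-2604 / 89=-29.26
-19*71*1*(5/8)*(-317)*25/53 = 126071.05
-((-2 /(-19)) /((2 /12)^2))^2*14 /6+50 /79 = -32.87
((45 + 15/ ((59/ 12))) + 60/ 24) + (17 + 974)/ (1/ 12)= 1409221/ 118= 11942.55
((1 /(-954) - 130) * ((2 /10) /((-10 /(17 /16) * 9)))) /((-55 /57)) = -40058783 /125928000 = -0.32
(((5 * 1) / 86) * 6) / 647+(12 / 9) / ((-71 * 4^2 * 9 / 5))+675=143998689815 / 213331428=675.00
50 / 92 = 25 / 46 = 0.54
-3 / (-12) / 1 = 1 / 4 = 0.25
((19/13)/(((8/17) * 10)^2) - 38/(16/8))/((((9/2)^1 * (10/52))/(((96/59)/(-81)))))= 525103/1194750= 0.44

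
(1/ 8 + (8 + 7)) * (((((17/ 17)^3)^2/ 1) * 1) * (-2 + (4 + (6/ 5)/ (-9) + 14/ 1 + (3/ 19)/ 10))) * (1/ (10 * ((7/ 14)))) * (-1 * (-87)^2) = -2763726999/ 7600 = -363648.29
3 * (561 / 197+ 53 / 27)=25588 / 1773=14.43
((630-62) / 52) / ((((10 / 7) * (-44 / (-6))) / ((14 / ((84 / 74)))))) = 18389 / 1430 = 12.86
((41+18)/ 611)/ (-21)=-59/ 12831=-0.00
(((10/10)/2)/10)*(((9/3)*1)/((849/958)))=479/2830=0.17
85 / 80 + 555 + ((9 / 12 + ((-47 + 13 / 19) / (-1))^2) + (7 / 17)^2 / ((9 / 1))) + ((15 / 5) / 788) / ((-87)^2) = 2701.98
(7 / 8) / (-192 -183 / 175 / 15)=-6125 / 1344488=-0.00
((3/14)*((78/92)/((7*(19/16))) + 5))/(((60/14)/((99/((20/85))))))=26266581/244720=107.33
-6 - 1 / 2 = -13 / 2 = -6.50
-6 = -6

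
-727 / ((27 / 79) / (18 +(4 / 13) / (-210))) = -1411013944 / 36855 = -38285.55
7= 7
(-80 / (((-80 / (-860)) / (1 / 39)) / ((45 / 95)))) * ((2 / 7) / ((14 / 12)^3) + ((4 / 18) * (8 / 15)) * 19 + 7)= -525833068 / 5337423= -98.52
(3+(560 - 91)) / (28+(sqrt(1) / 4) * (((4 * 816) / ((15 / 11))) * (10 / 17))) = 118 / 95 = 1.24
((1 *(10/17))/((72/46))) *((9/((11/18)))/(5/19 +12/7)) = 2.80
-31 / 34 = -0.91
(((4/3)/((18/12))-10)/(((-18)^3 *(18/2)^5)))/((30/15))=41/3099363912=0.00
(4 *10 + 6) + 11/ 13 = 609/ 13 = 46.85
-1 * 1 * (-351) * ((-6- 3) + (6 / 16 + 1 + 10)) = 6669 / 8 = 833.62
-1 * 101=-101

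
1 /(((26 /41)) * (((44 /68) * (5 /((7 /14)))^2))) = 697 /28600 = 0.02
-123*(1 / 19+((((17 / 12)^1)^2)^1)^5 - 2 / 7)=-3976.14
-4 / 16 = -1 / 4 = -0.25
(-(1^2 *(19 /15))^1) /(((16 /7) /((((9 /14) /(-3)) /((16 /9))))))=171 /2560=0.07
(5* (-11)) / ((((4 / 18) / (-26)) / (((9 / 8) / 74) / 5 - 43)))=-276685.43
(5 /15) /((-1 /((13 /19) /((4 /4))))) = -13 /57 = -0.23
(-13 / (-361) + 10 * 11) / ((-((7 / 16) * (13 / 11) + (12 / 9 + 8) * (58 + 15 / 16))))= -20973744 / 104948837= -0.20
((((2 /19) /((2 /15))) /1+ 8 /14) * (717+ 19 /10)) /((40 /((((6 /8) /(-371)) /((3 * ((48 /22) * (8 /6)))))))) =-2044757 /360908800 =-0.01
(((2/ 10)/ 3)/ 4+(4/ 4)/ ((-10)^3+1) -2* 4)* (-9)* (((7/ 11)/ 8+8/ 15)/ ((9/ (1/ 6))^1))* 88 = 129057343/ 1798200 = 71.77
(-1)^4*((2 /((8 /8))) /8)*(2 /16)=1 /32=0.03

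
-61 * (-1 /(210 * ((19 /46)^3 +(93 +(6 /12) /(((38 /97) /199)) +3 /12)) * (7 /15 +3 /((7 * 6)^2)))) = 1579373936 /884453408037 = 0.00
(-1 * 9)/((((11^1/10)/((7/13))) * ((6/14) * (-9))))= 490/429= 1.14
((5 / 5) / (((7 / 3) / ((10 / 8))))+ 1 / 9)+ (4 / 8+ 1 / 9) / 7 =185 / 252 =0.73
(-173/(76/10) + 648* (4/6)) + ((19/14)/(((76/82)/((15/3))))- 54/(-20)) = 1115227/2660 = 419.26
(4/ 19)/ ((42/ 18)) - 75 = -9963/ 133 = -74.91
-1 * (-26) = 26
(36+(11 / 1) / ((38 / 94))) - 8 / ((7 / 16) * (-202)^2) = 85759199 / 1356733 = 63.21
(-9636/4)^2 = 5803281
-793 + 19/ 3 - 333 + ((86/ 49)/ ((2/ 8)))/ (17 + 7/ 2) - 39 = -6981220/ 6027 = -1158.32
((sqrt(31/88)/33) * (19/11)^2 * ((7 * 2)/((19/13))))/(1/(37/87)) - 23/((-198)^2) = -23/39204+63973 * sqrt(682)/7642602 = 0.22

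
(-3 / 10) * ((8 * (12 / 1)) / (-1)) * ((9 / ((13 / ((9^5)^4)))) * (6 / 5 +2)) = 252101350959004475617536 / 325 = 775696464489244540361.65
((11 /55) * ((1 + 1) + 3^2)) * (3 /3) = 2.20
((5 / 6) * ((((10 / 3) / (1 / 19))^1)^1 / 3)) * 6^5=136800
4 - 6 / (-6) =5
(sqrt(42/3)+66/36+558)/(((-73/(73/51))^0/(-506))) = -849827/3 - 506*sqrt(14) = -285168.95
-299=-299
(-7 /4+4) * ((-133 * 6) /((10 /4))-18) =-758.70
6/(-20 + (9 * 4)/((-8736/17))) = -4368/14611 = -0.30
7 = 7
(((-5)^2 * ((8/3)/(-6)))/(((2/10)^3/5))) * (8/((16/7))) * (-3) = 218750/3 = 72916.67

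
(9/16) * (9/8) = 81/128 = 0.63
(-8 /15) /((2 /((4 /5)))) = -16 /75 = -0.21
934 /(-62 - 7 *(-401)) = 934 /2745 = 0.34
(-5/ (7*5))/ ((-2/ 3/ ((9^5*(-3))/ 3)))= -177147/ 14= -12653.36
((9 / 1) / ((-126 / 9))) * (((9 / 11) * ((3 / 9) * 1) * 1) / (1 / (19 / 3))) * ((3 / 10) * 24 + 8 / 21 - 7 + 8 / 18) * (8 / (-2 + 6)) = -6137 / 2695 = -2.28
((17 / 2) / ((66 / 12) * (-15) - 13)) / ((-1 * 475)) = 17 / 90725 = 0.00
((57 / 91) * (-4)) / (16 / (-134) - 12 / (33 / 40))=42009 / 245882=0.17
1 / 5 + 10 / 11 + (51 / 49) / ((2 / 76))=109579 / 2695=40.66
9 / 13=0.69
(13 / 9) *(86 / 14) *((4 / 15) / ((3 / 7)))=2236 / 405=5.52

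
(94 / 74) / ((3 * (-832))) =-47 / 92352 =-0.00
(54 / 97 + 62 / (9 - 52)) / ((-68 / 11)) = 10153 / 70907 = 0.14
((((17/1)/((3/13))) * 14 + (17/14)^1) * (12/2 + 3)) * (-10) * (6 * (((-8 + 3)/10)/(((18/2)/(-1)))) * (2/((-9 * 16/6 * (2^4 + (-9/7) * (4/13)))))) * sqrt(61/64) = 563771 * sqrt(61)/27264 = 161.50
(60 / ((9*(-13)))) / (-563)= 20 / 21957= 0.00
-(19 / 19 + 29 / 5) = -34 / 5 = -6.80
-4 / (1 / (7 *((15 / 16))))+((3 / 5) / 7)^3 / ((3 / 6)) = -4501659 / 171500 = -26.25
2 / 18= 1 / 9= 0.11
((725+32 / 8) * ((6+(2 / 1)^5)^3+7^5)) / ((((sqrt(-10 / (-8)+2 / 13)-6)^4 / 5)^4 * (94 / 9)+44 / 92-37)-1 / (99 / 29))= 38241193107062365327555168350717043577808639315148800000 * sqrt(949) / 63033525207131342103894581029115416489244997698286987989003+1181960730780492128290328077564759387888386952680468480000 / 63033525207131342103894581029115416489244997698286987989003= 0.04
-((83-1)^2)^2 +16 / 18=-406909576 / 9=-45212175.11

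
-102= -102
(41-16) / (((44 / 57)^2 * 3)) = 27075 / 1936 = 13.99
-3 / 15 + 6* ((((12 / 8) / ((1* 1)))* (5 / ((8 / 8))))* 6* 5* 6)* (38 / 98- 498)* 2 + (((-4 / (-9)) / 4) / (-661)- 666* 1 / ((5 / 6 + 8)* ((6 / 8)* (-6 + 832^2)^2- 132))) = -74596386731972650362269966 / 9253620993540214305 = -8061318.57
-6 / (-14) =3 / 7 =0.43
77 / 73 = 1.05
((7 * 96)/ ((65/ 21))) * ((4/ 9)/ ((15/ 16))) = 100352/ 975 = 102.93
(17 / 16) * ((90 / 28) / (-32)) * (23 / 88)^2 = -404685 / 55508992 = -0.01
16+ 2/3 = 16.67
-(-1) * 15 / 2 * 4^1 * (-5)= -150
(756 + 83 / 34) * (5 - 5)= 0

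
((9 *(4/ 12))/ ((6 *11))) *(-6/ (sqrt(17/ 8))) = -6 *sqrt(34)/ 187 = -0.19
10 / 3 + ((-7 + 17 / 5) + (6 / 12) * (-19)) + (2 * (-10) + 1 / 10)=-89 / 3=-29.67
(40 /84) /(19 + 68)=10 /1827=0.01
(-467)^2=218089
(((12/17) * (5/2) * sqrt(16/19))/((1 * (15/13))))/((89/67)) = 6968 * sqrt(19)/28747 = 1.06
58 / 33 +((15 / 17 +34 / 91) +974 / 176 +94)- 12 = 3361853 / 37128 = 90.55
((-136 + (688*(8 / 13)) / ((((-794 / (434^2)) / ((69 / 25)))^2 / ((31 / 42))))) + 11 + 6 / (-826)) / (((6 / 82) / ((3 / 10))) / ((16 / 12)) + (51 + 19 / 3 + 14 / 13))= 17429008847296498945944 / 7623188079985625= 2286314.95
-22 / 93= -0.24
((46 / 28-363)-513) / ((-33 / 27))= 715.38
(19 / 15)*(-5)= -19 / 3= -6.33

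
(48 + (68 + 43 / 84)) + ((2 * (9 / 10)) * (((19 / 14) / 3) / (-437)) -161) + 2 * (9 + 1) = -236573 / 9660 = -24.49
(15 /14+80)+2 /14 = 1137 /14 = 81.21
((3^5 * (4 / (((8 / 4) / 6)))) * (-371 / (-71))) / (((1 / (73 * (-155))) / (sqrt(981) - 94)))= 1150651587960 / 71 - 36722923020 * sqrt(109) / 71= 10806380503.21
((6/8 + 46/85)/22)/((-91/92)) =-10097/170170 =-0.06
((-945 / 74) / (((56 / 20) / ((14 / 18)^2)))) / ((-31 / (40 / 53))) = 12250 / 182373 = 0.07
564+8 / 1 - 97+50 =525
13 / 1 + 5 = 18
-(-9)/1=9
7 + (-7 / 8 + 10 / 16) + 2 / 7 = 197 / 28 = 7.04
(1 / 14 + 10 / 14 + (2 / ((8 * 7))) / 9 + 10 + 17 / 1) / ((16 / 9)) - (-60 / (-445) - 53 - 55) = 123.50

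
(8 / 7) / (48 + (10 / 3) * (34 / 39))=234 / 10423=0.02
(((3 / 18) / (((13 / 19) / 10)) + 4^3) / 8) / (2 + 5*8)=2591 / 13104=0.20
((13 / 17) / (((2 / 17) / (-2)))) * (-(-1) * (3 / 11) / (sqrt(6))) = -13 * sqrt(6) / 22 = -1.45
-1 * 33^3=-35937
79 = 79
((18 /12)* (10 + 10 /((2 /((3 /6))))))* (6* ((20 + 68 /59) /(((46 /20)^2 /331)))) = 4647240000 /31211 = 148897.50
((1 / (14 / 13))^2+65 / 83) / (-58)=-923 / 32536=-0.03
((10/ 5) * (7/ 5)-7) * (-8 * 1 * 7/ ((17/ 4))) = 4704/ 85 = 55.34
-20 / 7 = -2.86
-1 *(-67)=67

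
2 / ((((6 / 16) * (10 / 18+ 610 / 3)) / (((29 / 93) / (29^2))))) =16 / 1649665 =0.00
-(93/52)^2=-8649/2704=-3.20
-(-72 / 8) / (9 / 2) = 2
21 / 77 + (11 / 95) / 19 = 5536 / 19855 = 0.28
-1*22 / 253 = -2 / 23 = -0.09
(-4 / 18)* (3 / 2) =-1 / 3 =-0.33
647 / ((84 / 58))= 18763 / 42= 446.74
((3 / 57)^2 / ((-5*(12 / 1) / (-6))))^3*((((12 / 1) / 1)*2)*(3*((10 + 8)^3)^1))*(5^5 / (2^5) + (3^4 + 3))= 38139093 / 23522940500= 0.00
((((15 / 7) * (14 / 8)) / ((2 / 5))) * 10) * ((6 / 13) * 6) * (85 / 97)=286875 / 1261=227.50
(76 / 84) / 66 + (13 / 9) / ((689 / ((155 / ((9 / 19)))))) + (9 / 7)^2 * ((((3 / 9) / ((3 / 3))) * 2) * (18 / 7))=3.53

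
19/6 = 3.17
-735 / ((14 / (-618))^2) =-1432215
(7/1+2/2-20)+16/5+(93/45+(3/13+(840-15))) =159607/195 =818.50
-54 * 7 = -378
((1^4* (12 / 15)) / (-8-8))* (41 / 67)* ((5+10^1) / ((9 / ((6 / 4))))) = -41 / 536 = -0.08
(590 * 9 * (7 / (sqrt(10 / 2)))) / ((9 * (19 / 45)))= 37170 * sqrt(5) / 19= 4374.46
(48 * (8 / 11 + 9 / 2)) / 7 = 2760 / 77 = 35.84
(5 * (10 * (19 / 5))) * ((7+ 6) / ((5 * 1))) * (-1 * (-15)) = 7410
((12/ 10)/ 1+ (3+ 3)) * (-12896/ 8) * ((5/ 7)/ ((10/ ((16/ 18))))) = -25792/ 35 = -736.91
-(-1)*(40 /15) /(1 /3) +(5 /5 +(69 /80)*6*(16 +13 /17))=13023 /136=95.76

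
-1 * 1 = -1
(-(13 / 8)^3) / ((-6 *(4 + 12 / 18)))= 2197 / 14336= 0.15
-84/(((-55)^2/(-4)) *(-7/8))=-384/3025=-0.13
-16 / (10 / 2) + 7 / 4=-29 / 20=-1.45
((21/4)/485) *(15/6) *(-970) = -105/4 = -26.25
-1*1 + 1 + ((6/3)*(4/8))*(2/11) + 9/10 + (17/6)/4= 2363/1320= 1.79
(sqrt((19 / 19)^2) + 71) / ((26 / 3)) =108 / 13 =8.31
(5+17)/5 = 22/5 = 4.40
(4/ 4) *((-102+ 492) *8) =3120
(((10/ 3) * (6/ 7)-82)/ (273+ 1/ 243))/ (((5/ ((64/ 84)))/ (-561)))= 100697256/ 4063325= 24.78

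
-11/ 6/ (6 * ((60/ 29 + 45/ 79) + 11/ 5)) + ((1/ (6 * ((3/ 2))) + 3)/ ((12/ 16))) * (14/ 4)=14.46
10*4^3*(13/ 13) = 640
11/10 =1.10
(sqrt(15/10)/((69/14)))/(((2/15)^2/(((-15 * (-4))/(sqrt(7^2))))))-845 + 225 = -620 + 1125 * sqrt(6)/23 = -500.19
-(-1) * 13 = 13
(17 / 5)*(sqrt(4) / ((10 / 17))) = 11.56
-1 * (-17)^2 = -289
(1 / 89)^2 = 1 / 7921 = 0.00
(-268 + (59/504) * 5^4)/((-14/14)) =98197/504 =194.84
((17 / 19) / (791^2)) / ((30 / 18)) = 51 / 59439695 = 0.00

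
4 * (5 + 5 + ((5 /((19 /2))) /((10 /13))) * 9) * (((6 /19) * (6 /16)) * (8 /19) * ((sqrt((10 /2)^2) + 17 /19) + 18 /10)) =24.80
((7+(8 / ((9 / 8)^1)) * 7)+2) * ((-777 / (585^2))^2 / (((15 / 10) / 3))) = 70971698 / 117117950625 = 0.00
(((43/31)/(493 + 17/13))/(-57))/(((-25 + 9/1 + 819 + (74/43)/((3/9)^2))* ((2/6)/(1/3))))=-24037/399630144690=-0.00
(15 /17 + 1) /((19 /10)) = 320 /323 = 0.99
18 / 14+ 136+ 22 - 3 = 1094 / 7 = 156.29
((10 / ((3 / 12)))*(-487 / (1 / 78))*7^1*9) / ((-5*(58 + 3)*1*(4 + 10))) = 1367496 / 61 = 22417.97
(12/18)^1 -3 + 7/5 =-14/15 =-0.93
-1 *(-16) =16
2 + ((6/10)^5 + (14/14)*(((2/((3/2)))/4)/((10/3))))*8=10694/3125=3.42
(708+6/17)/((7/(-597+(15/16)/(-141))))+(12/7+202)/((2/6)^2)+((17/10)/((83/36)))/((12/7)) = -1087743118611/18568760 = -58579.20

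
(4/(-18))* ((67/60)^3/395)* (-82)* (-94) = -579570301/95985000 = -6.04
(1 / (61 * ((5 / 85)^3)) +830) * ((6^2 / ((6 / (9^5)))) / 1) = 19678551642 / 61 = 322599207.25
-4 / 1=-4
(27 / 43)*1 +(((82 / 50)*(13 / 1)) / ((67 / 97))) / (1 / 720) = 320141637 / 14405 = 22224.34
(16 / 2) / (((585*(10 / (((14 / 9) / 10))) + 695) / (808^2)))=36560384 / 268115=136.36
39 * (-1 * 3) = -117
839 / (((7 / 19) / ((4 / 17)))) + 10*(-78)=-29056 / 119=-244.17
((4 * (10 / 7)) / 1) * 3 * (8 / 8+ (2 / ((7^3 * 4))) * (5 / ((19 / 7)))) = 112020 / 6517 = 17.19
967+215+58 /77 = 91072 /77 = 1182.75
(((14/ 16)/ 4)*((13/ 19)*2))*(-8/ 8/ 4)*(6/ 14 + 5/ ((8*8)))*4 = -2951/ 19456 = -0.15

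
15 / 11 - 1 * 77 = -832 / 11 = -75.64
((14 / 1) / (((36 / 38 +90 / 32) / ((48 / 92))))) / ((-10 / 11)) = -93632 / 43815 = -2.14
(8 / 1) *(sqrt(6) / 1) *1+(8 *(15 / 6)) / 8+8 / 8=7 / 2+8 *sqrt(6)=23.10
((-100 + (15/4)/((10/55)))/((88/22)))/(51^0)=-635/32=-19.84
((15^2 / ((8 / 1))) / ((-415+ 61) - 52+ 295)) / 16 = -75 / 4736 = -0.02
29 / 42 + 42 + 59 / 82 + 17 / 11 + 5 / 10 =861017 / 18942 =45.46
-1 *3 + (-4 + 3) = -4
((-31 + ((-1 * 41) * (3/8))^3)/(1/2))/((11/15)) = -28151085/2816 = -9996.83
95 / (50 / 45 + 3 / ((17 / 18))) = 22.16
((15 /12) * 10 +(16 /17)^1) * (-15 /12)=-2285 /136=-16.80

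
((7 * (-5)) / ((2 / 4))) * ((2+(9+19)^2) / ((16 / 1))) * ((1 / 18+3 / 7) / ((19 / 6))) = -39955 / 76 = -525.72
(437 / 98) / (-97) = -437 / 9506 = -0.05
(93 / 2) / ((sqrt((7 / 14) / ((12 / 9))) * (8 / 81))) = 768.83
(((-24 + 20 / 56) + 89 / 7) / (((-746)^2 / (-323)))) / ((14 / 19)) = 938961 / 109077136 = 0.01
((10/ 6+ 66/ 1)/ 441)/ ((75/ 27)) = 29/ 525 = 0.06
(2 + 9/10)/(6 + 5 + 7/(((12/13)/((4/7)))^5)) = 16919847/67891660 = 0.25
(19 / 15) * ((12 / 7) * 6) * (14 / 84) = 76 / 35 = 2.17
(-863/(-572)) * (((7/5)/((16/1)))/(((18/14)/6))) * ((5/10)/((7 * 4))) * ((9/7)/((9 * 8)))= 863/4392960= 0.00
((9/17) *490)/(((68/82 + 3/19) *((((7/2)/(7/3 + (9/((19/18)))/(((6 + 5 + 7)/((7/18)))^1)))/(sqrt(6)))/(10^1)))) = 24710700 *sqrt(6)/13073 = 4630.05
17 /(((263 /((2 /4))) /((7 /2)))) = 119 /1052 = 0.11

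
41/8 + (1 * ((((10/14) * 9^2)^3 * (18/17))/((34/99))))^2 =28026930356786967772289/78609297032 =356534550173.85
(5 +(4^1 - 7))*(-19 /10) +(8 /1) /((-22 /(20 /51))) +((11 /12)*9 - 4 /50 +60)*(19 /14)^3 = 25624209563 /153938400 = 166.46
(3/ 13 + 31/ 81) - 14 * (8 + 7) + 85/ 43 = -9391307/ 45279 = -207.41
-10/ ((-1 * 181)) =10/ 181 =0.06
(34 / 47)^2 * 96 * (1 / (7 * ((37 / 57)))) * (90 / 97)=569306880 / 55496707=10.26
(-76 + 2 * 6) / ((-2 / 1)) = 32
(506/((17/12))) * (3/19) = 56.40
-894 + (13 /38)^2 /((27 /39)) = -11616227 /12996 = -893.83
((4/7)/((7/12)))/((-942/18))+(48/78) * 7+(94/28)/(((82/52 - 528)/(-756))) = 12470240924/1368823183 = 9.11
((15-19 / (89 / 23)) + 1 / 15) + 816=826.16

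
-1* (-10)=10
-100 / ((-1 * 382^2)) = 0.00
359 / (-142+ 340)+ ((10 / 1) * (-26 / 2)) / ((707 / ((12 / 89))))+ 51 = 657676931 / 12458754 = 52.79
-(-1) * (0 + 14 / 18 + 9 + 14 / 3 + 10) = 220 / 9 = 24.44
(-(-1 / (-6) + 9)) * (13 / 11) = -65 / 6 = -10.83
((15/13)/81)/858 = 5/301158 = 0.00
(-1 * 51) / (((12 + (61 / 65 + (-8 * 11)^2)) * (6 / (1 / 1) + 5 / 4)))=-4420 / 4873943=-0.00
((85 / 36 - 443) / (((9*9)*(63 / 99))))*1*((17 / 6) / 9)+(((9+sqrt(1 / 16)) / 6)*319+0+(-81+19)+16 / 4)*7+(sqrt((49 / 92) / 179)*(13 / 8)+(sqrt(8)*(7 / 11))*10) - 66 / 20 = 91*sqrt(4117) / 65872+140*sqrt(2) / 11+8351045449 / 2755620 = 3048.64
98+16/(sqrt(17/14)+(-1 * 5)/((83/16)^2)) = 759333136 * sqrt(238)/783853857+78792892066/783853857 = 115.46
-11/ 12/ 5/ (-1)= 11/ 60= 0.18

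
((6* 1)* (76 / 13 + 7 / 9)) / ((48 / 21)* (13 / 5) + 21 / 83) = 4502750 / 701961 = 6.41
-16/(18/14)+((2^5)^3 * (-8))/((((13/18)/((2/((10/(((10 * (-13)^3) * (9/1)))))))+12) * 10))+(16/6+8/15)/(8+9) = -1104238397792/502659315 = -2196.79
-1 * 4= -4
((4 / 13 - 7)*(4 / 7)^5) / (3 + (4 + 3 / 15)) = -37120 / 655473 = -0.06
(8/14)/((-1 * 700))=-1/1225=-0.00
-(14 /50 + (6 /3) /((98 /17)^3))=-3416997 /11764900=-0.29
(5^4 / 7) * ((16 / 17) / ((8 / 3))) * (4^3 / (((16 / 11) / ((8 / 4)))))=330000 / 119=2773.11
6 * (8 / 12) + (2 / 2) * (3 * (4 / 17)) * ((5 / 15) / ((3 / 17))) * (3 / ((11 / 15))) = 104 / 11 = 9.45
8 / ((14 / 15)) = 60 / 7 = 8.57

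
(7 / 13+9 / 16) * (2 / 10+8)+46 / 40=2117 / 208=10.18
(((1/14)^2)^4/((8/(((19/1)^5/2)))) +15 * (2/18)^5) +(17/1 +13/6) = 8908206636883817/464767295827968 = 19.17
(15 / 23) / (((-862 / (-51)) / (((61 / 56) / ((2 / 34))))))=793305 / 1110256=0.71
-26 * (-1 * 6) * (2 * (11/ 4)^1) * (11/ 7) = 9438/ 7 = 1348.29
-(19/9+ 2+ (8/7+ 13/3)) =-604/63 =-9.59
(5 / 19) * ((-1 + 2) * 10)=50 / 19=2.63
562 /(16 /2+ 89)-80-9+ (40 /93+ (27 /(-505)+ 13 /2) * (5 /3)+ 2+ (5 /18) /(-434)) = -5359878355 /76534164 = -70.03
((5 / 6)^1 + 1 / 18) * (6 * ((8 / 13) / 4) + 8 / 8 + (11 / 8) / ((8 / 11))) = 3173 / 936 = 3.39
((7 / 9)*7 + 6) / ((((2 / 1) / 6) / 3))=103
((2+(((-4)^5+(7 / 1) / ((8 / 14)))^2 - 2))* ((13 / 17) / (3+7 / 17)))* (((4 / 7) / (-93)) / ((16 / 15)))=-1064583585 / 805504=-1321.64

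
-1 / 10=-0.10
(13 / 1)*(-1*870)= -11310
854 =854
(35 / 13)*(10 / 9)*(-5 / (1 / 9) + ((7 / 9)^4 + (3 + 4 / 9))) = -94585750 / 767637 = -123.22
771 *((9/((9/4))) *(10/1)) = 30840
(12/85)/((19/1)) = 12/1615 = 0.01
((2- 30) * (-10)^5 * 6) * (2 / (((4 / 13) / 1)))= 109200000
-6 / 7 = -0.86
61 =61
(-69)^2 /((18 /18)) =4761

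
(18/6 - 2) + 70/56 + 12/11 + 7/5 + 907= 200583/220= 911.74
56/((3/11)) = 616/3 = 205.33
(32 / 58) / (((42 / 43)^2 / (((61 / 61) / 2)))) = 3698 / 12789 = 0.29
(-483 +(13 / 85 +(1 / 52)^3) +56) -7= -5185201131 / 11951680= -433.85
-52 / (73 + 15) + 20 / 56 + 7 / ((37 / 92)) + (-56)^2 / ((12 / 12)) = 3153.17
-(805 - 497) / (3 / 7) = -2156 / 3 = -718.67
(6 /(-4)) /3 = -1 /2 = -0.50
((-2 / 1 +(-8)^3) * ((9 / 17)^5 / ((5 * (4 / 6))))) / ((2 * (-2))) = 45526779 / 28397140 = 1.60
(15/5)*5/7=15/7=2.14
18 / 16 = 9 / 8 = 1.12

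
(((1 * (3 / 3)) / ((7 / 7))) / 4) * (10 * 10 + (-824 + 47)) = -677 / 4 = -169.25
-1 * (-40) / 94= 20 / 47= 0.43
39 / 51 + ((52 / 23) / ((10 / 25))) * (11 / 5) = 5161 / 391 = 13.20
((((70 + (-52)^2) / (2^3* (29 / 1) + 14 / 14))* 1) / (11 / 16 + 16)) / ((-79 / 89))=-44384 / 55221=-0.80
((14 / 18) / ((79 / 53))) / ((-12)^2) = 371 / 102384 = 0.00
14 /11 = 1.27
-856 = -856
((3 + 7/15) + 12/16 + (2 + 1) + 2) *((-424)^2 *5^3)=621350800/3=207116933.33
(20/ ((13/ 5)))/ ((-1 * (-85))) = 20/ 221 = 0.09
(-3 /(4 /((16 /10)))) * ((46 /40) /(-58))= 69 /2900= 0.02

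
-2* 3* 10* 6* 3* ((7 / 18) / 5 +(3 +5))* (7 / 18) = -3392.67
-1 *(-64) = 64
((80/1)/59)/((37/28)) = 2240/2183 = 1.03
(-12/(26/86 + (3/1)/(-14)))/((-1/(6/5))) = 163.56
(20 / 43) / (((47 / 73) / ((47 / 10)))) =146 / 43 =3.40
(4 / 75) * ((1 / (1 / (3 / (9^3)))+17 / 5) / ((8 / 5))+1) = 0.17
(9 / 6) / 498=1 / 332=0.00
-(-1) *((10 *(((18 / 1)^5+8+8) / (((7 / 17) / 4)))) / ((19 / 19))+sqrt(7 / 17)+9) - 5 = sqrt(119) / 17+1284917148 / 7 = 183559593.21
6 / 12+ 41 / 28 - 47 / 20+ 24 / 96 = -19 / 140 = -0.14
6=6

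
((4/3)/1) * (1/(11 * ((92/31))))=31/759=0.04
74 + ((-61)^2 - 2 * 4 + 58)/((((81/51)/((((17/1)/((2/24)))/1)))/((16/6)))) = 3875134/3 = 1291711.33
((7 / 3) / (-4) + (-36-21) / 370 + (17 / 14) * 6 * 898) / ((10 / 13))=1321581313 / 155400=8504.38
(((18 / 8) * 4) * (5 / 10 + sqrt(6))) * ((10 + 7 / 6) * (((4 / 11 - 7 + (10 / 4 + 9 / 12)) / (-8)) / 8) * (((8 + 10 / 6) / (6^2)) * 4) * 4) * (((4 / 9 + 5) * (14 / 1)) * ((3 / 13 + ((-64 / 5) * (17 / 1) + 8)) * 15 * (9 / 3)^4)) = -4054157885127 * sqrt(6) / 9152 - 4054157885127 / 18304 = -1306566553.52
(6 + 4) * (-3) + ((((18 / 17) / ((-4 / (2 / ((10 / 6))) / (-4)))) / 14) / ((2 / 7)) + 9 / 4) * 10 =-147 / 34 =-4.32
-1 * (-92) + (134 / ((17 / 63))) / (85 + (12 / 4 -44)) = 38629 / 374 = 103.29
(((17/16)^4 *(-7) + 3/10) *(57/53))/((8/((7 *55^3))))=-37505832030975/27787264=-1349749.01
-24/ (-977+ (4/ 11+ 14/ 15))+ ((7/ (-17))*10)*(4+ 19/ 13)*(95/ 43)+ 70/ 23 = -46.62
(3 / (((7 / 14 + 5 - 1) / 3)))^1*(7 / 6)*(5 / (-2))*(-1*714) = 4165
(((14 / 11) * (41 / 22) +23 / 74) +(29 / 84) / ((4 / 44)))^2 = 5939188332025 / 141427140624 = 41.99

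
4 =4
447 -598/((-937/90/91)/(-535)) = -2619807861/937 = -2795952.89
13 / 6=2.17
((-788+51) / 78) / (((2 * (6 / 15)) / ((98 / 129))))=-180565 / 20124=-8.97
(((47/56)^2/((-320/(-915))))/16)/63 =134749/67436544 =0.00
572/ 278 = 286/ 139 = 2.06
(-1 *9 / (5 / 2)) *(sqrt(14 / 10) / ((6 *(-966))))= sqrt(35) / 8050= 0.00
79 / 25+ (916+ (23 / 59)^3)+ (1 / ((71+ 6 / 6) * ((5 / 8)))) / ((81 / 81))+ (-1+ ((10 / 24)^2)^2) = 97766976106331 / 106468473600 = 918.27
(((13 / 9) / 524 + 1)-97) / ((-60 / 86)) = 19467089 / 141480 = 137.60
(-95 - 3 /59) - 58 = -9030 /59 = -153.05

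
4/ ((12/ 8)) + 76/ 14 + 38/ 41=7768/ 861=9.02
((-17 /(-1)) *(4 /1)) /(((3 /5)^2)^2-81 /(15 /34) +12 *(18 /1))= 2.09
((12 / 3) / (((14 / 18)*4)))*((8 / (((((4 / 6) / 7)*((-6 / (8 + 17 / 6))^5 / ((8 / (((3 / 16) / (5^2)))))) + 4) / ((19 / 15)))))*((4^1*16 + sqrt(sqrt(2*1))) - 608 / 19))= 661365656250*2^(1 / 4) / 203050623179 + 21163701000000 / 203050623179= 108.10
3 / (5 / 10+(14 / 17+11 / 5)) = 510 / 599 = 0.85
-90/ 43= -2.09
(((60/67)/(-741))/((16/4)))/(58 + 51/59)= -295/57474677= -0.00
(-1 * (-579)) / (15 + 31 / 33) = 19107 / 526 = 36.33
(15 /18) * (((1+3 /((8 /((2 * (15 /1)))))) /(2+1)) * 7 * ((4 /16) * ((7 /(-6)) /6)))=-12005 /10368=-1.16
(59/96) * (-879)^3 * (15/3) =-66783224835/32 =-2086975776.09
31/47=0.66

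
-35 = -35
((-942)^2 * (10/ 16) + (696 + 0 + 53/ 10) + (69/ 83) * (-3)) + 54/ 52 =5991712297/ 10790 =555302.34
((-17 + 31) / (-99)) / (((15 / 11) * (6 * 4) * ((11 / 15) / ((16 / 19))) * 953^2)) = -28 / 5125023387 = -0.00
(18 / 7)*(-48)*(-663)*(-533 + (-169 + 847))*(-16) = -1328970240 / 7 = -189852891.43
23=23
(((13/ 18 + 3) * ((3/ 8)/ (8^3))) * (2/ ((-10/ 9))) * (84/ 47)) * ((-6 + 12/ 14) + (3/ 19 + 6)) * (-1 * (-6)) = -0.05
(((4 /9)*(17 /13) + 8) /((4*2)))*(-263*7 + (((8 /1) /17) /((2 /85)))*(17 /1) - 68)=-131273 /78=-1682.99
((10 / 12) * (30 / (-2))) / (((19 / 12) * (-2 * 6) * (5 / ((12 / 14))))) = 15 / 133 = 0.11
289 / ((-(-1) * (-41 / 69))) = -19941 / 41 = -486.37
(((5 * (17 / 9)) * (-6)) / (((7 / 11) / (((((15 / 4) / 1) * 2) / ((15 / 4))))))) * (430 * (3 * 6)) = -9649200 / 7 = -1378457.14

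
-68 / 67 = -1.01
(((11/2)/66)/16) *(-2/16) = -1/1536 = -0.00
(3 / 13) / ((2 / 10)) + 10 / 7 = 235 / 91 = 2.58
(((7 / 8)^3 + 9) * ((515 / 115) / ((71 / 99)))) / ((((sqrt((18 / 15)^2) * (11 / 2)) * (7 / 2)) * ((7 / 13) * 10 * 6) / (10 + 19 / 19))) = 72923279 / 81937408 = 0.89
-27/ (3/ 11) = -99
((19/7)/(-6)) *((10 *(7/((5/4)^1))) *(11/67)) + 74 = 14038/201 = 69.84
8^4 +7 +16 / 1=4119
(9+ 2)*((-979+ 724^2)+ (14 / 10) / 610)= 5755167.03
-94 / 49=-1.92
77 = 77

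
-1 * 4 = -4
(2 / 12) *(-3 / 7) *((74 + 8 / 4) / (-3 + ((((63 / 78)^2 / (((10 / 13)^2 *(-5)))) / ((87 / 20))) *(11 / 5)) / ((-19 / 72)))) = 2617250 / 1242633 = 2.11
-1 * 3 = -3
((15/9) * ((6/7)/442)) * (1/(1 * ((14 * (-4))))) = -5/86632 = -0.00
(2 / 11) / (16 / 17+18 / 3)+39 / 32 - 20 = -389505 / 20768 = -18.76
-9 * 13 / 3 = -39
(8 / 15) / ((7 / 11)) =88 / 105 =0.84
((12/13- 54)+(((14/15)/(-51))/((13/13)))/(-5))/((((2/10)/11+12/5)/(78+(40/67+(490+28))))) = -386792362352/29539965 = -13093.87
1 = 1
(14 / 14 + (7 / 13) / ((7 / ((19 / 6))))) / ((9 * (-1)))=-97 / 702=-0.14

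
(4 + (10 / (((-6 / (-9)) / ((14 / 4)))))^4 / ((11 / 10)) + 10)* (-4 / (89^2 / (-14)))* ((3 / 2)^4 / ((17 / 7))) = 101781.20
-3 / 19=-0.16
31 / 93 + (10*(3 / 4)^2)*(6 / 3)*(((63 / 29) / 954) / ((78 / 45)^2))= 8524721 / 24936288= 0.34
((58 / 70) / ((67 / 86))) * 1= 2494 / 2345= 1.06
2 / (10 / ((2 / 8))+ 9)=2 / 49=0.04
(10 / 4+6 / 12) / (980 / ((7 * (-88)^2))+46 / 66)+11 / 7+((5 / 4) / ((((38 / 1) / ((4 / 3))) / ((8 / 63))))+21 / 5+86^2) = 78891714934 / 10652445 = 7405.97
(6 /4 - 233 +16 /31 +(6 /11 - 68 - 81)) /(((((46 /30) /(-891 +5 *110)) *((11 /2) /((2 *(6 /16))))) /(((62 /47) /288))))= 40110435 /761024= 52.71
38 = 38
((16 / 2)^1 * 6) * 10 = 480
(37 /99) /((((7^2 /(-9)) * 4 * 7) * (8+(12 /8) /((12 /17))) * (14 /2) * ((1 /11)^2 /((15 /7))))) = -4070 /453789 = -0.01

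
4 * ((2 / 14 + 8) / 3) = 76 / 7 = 10.86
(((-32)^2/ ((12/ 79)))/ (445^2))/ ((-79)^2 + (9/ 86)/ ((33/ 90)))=149468/ 27402897525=0.00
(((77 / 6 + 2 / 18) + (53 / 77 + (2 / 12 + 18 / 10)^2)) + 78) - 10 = 85.50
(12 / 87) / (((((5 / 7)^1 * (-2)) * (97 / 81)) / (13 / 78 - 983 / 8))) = 111321 / 11252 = 9.89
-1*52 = -52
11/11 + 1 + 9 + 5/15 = 34/3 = 11.33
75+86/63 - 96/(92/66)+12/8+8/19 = 518495/55062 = 9.42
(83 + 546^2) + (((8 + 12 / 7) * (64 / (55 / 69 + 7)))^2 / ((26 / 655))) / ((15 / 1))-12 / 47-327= 668447209047796 / 2166415979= 308549.80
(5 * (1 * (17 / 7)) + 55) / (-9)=-470 / 63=-7.46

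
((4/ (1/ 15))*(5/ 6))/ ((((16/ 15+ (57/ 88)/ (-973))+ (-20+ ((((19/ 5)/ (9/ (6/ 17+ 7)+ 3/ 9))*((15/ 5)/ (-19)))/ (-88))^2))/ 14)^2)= 14561843236063757936067870720000/ 532689452519826333772653900169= 27.34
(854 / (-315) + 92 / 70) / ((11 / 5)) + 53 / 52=1259 / 3276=0.38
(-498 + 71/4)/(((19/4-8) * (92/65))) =9605/92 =104.40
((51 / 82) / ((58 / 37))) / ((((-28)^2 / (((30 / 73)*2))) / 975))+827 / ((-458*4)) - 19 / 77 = -50159478321 / 171415048112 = -0.29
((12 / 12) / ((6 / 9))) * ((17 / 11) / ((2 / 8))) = 9.27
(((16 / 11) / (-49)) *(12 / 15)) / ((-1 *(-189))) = -64 / 509355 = -0.00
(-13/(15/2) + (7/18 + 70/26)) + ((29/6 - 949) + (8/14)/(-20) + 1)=-771373/819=-941.85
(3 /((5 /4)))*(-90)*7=-1512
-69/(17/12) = -828/17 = -48.71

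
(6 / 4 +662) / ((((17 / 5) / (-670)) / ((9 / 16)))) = -20004525 / 272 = -73546.05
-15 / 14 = -1.07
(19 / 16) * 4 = 4.75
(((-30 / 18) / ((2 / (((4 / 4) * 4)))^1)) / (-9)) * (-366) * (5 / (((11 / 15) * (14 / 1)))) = -66.02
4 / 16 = 1 / 4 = 0.25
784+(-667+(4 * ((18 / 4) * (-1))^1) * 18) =-207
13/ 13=1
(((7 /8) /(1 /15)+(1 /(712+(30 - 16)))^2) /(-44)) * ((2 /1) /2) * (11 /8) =-13835747 /33732864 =-0.41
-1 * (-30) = 30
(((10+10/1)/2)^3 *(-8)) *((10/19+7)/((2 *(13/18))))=-792000/19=-41684.21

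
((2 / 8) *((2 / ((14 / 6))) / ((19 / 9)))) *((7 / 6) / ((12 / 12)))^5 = 2401 / 10944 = 0.22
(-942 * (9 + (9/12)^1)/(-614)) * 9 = 165321/1228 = 134.63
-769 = -769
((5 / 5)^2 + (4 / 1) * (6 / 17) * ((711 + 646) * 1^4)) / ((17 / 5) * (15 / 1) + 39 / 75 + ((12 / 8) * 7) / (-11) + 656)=17921750 / 6606387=2.71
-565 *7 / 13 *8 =-31640 / 13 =-2433.85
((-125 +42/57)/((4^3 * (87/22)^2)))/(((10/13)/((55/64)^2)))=-748960355/6283198464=-0.12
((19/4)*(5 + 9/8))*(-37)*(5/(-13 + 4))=172235/288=598.04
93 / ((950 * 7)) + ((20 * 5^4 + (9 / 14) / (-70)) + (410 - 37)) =1198476747 / 93100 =12873.00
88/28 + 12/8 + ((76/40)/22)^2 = 1575527/338800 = 4.65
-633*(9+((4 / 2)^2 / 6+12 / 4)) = -8018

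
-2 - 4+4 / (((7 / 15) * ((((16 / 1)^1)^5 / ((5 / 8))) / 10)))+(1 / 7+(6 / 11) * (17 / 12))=-410513379 / 80740352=-5.08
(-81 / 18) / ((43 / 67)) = -603 / 86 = -7.01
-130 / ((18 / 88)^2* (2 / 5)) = -629200 / 81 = -7767.90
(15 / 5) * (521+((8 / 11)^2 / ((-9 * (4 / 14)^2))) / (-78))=22127783 / 14157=1563.03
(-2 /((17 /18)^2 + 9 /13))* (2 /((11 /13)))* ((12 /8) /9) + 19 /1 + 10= 2092183 /73403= 28.50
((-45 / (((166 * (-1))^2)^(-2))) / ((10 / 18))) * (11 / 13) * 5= -3382829120880 / 13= -260217624683.08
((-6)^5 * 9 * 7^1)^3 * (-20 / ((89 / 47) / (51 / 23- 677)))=-1715181069176627370393600 / 2047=-837899887238215618169.81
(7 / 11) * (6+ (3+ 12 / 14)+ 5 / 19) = 1346 / 209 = 6.44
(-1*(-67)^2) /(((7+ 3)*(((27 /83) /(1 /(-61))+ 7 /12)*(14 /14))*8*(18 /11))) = 4098457 /2301960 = 1.78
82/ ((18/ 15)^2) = 1025/ 18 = 56.94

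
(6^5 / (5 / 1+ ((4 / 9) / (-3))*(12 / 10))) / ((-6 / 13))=-758160 / 217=-3493.82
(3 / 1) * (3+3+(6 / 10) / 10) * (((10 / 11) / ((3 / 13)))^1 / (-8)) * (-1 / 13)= 303 / 440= 0.69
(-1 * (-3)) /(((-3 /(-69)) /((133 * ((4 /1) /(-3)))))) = -12236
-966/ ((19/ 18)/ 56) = -973728/ 19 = -51248.84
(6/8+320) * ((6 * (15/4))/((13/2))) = 57735/52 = 1110.29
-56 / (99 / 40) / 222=-1120 / 10989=-0.10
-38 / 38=-1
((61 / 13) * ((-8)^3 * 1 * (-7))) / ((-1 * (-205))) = 218624 / 2665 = 82.04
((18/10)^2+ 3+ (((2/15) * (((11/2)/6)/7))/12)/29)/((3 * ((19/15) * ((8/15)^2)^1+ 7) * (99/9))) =34201715/1331278872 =0.03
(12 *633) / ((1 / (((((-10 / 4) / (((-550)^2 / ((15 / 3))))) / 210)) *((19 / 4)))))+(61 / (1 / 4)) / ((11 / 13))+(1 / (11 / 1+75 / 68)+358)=901240913779 / 1394162000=646.44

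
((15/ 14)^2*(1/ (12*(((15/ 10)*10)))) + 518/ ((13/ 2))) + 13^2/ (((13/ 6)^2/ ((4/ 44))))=9302091/ 112112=82.97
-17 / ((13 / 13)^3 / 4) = -68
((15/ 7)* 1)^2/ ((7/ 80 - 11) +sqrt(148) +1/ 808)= 53426778000/ 30864652973 +9792960000* sqrt(37)/ 30864652973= 3.66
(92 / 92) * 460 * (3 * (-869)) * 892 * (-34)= 36369944160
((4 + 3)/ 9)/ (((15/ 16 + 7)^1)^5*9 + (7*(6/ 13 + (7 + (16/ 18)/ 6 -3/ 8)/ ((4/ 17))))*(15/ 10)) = 95420416/ 34827078796387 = 0.00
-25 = -25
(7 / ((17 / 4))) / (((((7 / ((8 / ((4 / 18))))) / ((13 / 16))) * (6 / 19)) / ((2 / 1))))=741 / 17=43.59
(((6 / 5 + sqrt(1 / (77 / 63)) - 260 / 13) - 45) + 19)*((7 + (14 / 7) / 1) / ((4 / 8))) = -4032 / 5 + 54*sqrt(11) / 11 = -790.12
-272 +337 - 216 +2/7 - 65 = -1510/7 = -215.71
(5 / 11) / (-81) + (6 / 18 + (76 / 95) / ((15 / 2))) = 9676 / 22275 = 0.43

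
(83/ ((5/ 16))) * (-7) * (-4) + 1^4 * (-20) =37084/ 5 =7416.80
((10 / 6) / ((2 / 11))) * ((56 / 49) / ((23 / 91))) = 2860 / 69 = 41.45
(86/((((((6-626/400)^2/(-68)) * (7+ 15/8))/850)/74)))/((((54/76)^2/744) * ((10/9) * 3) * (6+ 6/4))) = -1686113684357120000/13574125557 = -124215270.98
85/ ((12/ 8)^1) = 170/ 3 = 56.67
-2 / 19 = -0.11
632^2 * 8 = 3195392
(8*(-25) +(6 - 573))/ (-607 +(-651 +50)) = 767/ 1208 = 0.63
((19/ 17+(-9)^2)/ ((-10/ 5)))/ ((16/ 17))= -349/ 8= -43.62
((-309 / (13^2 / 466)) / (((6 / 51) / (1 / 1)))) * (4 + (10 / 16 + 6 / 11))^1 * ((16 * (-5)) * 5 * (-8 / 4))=-4283821500 / 143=-29956793.71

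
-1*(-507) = 507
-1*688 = -688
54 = 54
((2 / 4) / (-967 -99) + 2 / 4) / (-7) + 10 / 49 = 13865 / 104468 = 0.13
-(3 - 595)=592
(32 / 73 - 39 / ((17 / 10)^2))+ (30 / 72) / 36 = -118889779 / 9113904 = -13.04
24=24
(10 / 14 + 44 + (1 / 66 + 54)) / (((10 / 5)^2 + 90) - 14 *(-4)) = 45613 / 69300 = 0.66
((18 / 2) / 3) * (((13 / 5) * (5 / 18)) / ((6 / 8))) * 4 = 104 / 9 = 11.56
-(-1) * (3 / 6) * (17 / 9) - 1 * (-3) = 71 / 18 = 3.94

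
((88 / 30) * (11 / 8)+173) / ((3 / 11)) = 649.12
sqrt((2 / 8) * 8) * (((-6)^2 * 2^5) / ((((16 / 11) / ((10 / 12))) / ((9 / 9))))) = 660 * sqrt(2) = 933.38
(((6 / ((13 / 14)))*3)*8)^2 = 4064256 / 169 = 24048.85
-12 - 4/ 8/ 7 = -169/ 14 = -12.07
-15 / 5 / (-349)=3 / 349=0.01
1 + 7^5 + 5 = 16813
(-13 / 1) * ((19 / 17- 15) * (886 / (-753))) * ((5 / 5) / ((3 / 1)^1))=-2718248 / 38403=-70.78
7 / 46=0.15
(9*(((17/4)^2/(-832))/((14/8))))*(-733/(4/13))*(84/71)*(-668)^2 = 140417162.42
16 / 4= 4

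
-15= -15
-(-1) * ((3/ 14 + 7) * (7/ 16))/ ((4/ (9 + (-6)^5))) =-784467/ 128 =-6128.65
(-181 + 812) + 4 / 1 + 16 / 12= 636.33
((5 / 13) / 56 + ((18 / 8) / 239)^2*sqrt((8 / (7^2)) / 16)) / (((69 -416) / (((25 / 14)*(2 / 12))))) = -125 / 21219744 -675*sqrt(2) / 124317230464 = -0.00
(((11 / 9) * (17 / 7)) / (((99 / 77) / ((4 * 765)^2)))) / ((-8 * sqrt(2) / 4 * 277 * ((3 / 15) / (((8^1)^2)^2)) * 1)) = -110680064000 * sqrt(2) / 277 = -565073096.00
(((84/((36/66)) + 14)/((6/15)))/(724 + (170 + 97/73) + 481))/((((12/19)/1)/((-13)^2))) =431795/5288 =81.66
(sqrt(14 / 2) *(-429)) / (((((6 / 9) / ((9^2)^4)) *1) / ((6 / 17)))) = -166203389781 *sqrt(7) / 17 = -25866637436.26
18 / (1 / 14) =252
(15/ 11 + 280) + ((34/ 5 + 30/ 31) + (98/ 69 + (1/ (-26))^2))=23107116521/ 79528020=290.55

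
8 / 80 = 1 / 10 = 0.10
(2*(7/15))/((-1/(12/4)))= -14/5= -2.80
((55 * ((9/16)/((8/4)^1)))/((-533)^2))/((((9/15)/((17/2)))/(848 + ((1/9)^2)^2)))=26010433075/39763369152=0.65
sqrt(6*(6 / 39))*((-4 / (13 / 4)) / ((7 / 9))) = -288*sqrt(39) / 1183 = -1.52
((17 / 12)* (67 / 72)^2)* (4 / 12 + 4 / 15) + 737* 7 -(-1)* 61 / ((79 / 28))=42439038647 / 8190720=5181.36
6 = 6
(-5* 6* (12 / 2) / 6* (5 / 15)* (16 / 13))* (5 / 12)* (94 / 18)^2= -441800 / 3159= -139.85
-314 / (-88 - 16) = 157 / 52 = 3.02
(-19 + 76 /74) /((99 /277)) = -184205 /3663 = -50.29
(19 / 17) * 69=1311 / 17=77.12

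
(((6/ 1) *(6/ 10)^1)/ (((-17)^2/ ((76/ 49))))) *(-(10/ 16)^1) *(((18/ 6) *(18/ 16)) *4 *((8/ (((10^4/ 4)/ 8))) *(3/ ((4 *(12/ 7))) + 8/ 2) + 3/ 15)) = -9234/ 180625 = -0.05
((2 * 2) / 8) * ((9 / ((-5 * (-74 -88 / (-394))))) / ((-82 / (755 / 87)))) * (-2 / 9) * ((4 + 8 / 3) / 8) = 148735 / 622113336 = 0.00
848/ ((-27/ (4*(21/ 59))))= -23744/ 531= -44.72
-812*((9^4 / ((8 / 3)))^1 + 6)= -4005393 / 2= -2002696.50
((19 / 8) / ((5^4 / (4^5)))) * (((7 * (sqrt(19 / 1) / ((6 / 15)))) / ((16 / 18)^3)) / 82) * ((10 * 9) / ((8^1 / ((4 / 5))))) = 872613 * sqrt(19) / 82000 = 46.39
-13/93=-0.14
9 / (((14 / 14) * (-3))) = -3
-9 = -9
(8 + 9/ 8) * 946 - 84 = 34193/ 4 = 8548.25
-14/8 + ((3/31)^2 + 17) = 58657/3844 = 15.26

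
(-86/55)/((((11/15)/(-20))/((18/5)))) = 18576/121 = 153.52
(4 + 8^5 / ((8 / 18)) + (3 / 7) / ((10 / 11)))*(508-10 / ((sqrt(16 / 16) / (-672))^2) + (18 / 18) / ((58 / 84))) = -337920378108989 / 1015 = -332926480895.56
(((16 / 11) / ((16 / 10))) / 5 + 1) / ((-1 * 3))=-13 / 33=-0.39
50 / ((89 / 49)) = 2450 / 89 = 27.53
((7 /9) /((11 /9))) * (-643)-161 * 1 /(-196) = -125775 /308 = -408.36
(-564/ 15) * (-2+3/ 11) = 64.95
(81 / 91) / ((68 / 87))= 7047 / 6188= 1.14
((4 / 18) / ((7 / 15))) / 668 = 5 / 7014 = 0.00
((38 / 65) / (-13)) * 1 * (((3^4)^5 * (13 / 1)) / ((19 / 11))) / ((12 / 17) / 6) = -10031210507.49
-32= -32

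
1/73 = 0.01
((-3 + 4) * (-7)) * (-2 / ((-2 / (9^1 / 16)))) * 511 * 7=-225351 / 16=-14084.44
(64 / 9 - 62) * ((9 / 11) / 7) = -494 / 77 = -6.42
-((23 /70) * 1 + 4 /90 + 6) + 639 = 79711 /126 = 632.63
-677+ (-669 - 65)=-1411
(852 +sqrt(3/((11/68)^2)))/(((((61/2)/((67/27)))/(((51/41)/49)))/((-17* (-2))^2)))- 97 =179069024* sqrt(3)/12132351 +712214753/367647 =1962.79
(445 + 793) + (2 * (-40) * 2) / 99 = 1236.38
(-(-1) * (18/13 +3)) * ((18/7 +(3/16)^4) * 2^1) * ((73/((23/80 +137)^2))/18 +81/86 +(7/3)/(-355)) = 15451072189779897973/732097358263025664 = 21.11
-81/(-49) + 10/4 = 407/98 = 4.15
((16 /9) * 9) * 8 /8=16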